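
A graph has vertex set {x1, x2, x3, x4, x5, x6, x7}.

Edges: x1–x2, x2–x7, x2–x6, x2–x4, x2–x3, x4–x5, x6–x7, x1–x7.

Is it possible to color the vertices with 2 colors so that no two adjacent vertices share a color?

x1, x2, x7 are mutually adjacent, so at least 3 colors are needed.
So 2 colors are not enough.

No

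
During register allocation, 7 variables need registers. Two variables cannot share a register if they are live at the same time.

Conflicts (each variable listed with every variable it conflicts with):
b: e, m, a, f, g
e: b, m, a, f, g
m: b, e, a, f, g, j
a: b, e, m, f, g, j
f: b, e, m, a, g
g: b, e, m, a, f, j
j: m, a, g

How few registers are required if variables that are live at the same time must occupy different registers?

6

b, e, m, a, f, g all conflict with each other, so at least 6 registers are needed.
6 registers suffice: register 1 → {a}; register 2 → {m}; register 3 → {g}; register 4 → {e, j}; register 5 → {f}; register 6 → {b}. Each listed conflict is separated.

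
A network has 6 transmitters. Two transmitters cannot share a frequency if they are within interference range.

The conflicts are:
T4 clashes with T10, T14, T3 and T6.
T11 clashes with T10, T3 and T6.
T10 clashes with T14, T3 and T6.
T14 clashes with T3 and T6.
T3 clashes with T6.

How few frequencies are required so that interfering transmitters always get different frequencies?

T4, T10, T14, T3, T6 all conflict with each other, so at least 5 frequencies are needed.
5 frequencies suffice: frequency 1 → {T10}; frequency 2 → {T3}; frequency 3 → {T6}; frequency 4 → {T11, T14}; frequency 5 → {T4}. Each listed conflict is separated.

5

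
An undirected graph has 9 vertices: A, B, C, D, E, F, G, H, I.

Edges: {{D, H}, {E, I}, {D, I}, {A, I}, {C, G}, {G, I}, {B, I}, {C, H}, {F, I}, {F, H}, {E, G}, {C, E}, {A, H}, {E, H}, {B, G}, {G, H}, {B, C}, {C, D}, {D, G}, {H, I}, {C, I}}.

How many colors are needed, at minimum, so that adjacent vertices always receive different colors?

C, E, G, H, I are mutually adjacent (a clique of size 5), so at least 5 colors are needed.
5 colors suffice: color red → {I}; color blue → {B, H}; color green → {A, C, F}; color yellow → {G}; color purple → {D, E}. Every edge joins two different colors.

5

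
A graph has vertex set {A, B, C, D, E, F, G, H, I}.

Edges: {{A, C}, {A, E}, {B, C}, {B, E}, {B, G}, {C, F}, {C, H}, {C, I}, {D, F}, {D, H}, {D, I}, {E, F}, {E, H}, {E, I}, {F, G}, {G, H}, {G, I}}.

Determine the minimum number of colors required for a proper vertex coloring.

B and E are adjacent, so at least 2 colors are needed.
2 colors suffice: A=blue, B=blue, C=red, D=red, E=red, F=blue, G=red, H=blue, I=blue. Each edge has distinct colors on its endpoints.

2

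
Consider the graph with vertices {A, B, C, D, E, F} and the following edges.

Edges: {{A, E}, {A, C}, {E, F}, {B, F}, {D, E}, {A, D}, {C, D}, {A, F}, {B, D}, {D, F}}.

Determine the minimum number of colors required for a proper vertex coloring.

A, D, E, F are mutually adjacent (a clique of size 4), so at least 4 colors are needed.
4 colors suffice: A=green, B=green, C=blue, D=red, E=yellow, F=blue. Every edge joins two different colors.

4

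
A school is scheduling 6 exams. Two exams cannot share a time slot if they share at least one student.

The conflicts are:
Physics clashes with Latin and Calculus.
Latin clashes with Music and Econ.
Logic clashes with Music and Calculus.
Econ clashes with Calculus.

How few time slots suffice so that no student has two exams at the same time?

The cycle Calculus-Econ-Latin-Music-Logic-Calculus has odd length 5, so it cannot be 2-colored; at least 3 time slots are needed.
3 time slots suffice: time slot 1 → {Latin, Calculus}; time slot 2 → {Physics, Music, Econ}; time slot 3 → {Logic}. Each listed conflict is separated.

3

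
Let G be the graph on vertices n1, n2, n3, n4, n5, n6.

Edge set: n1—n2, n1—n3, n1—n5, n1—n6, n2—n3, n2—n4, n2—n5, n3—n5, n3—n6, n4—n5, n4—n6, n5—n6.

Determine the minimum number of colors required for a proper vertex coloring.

n1, n2, n3, n5 form a clique, so at least 4 colors are needed.
4 colors suffice: n1=3, n2=4, n3=2, n4=2, n5=1, n6=4. No two adjacent vertices share a color.

4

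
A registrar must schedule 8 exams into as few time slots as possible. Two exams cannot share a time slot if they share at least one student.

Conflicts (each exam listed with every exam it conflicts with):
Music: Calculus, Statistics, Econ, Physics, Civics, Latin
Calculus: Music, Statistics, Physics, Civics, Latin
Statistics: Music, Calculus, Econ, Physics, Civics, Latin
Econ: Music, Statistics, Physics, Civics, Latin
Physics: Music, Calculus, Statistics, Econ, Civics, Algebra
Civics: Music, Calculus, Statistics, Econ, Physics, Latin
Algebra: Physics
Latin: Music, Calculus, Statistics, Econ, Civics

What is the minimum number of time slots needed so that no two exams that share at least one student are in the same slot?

5

Music, Statistics, Econ, Physics, Civics all conflict with each other, so at least 5 time slots are needed.
A valid assignment using 5 time slots: Music=4, Calculus=5, Statistics=1, Econ=5, Physics=2, Civics=3, Algebra=1, Latin=2. Each listed conflict is separated.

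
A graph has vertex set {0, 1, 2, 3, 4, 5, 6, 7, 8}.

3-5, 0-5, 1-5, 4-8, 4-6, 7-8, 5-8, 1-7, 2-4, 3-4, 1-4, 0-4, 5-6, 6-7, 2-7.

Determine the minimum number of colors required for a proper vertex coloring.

2

1 and 4 are adjacent, so at least 2 colors are needed.
2 colors suffice: color a → {4, 5, 7}; color b → {0, 1, 2, 3, 6, 8}. Every edge joins two different colors.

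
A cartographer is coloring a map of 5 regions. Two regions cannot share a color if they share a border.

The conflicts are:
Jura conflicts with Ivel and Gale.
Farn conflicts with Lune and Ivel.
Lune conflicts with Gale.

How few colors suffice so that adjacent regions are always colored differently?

The cycle Gale-Jura-Ivel-Farn-Lune-Gale has odd length 5, so it cannot be 2-colored; at least 3 colors are needed.
3 colors suffice: color 1 → {Ivel, Gale}; color 2 → {Jura, Farn}; color 3 → {Lune}. Every pair that conflicts lands in different colors.

3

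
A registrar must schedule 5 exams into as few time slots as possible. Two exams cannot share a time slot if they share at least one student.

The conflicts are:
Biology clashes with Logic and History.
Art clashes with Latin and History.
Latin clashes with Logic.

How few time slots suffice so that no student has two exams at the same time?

The cycle Logic-Latin-Art-History-Biology-Logic has odd length 5, so it cannot be 2-colored; at least 3 time slots are needed.
3 time slots suffice: time slot 1 → {Biology, Art}; time slot 2 → {Latin, History}; time slot 3 → {Logic}. No two conflicting exams share a time slot.

3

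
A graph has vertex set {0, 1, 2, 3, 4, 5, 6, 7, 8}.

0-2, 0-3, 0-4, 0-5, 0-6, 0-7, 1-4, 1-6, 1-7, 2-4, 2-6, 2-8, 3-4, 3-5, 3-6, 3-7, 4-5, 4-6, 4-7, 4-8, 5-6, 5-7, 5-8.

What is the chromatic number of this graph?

5

0, 3, 4, 5, 7 are pairwise adjacent (a clique of size 5), so at least 5 colors are needed.
5 colors suffice: color a → {4}; color b → {1, 2, 5}; color c → {0, 8}; color d → {6, 7}; color e → {3}. No two adjacent vertices share a color.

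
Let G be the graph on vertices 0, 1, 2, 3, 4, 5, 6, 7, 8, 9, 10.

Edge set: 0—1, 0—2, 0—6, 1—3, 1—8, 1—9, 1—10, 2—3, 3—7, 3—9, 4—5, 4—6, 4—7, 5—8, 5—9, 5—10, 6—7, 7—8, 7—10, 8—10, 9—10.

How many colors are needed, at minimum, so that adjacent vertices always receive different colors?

3

1, 9, 10 form a triangle, so at least 3 colors are needed.
3 colors suffice: color a → {1, 2, 5, 7}; color b → {0, 3, 4, 10}; color c → {6, 8, 9}. Each edge has distinct colors on its endpoints.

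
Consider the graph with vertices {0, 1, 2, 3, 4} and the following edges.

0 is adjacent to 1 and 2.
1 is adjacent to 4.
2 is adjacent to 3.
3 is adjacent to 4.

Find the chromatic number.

3

The cycle 1-4-3-2-0-1 has odd length 5, so it cannot be 2-colored; at least 3 colors are needed.
3 colors suffice: 0=c, 1=a, 2=b, 3=a, 4=b. Every edge joins two different colors.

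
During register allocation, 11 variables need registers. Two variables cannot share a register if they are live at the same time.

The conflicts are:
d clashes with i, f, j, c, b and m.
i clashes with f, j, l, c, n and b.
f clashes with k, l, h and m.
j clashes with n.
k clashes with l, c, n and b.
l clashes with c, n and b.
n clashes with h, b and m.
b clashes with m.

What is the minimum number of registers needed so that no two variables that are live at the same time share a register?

4

i, l, n, b all conflict with each other, so at least 4 registers are needed.
Using 4 registers: d=3, i=1, f=2, j=4, k=1, l=3, c=2, n=2, h=1, b=4, m=1. No two conflicting variables share a register.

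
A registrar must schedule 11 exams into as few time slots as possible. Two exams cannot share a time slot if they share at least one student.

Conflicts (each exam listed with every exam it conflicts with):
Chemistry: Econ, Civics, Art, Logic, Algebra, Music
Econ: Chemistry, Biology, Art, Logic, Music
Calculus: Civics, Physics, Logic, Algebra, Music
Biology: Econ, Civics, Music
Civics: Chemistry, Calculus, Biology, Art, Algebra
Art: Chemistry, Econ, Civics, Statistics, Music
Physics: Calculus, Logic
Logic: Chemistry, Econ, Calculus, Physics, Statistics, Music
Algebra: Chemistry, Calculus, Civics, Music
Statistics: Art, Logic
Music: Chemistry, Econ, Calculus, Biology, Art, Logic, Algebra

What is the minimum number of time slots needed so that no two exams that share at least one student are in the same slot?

Chemistry, Econ, Art, Music all conflict with each other, so at least 4 time slots are needed.
4 time slots suffice: time slot 1 → {Civics, Physics, Statistics, Music}; time slot 2 → {Chemistry, Calculus, Biology}; time slot 3 → {Art, Logic, Algebra}; time slot 4 → {Econ}. Each listed conflict is separated.

4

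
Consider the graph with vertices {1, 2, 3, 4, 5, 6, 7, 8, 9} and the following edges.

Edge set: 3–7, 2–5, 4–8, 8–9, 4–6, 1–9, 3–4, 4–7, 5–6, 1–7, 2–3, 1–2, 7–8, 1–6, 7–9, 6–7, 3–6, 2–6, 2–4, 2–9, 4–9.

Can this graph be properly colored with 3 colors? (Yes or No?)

No

3, 4, 6, 7 are mutually adjacent (a clique of size 4), so at least 4 colors are needed.
So 3 colors are not enough.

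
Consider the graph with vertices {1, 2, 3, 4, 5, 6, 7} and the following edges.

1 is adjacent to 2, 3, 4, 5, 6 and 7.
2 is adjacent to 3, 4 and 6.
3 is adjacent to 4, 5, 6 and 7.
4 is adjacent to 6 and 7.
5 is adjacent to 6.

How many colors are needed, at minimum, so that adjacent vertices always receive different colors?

5

1, 2, 3, 4, 6 are mutually adjacent (a clique of size 5), so at least 5 colors are needed.
5 colors suffice: 1=a, 2=e, 3=b, 4=c, 5=c, 6=d, 7=d. Each edge has distinct colors on its endpoints.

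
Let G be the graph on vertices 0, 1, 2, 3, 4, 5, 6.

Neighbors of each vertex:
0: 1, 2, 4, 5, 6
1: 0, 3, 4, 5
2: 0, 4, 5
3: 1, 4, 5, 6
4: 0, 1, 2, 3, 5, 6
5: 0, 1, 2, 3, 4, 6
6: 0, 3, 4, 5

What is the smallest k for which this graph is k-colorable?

0, 1, 4, 5 are mutually adjacent (a clique of size 4), so at least 4 colors are needed.
4 colors suffice: color a → {5}; color b → {4}; color c → {0, 3}; color d → {1, 2, 6}. Every edge joins two different colors.

4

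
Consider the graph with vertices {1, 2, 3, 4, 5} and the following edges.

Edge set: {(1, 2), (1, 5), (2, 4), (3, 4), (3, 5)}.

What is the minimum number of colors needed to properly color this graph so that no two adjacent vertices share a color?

The cycle 5-3-4-2-1-5 has odd length 5, so it cannot be 2-colored; at least 3 colors are needed.
3 colors suffice: color a → {4, 5}; color b → {2, 3}; color c → {1}. Every edge joins two different colors.

3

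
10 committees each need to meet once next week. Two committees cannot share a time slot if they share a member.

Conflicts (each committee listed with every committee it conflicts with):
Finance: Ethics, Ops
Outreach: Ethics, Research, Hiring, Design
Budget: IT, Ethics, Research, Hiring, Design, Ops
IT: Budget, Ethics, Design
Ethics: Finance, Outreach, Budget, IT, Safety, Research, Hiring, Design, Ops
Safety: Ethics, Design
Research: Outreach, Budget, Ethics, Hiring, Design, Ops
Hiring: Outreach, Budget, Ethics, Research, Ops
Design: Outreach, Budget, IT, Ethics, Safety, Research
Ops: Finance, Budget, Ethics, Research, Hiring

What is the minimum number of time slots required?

5

Budget, Ethics, Research, Hiring, Ops all conflict with each other, so at least 5 time slots are needed.
Using 5 time slots: Finance=2, Outreach=3, Budget=3, IT=2, Ethics=1, Safety=2, Research=2, Hiring=5, Design=4, Ops=4. Every pair that conflicts lands in different time slots.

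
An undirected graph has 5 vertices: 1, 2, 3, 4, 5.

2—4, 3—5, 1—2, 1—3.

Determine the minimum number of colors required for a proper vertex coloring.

1 and 3 are adjacent, so at least 2 colors are needed.
2 colors suffice: color a → {2, 3}; color b → {1, 4, 5}. Each edge has distinct colors on its endpoints.

2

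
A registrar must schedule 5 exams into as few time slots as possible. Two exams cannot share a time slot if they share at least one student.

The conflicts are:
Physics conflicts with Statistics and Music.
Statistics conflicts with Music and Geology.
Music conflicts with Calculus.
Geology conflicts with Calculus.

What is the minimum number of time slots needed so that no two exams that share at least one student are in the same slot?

3

Physics, Statistics, Music pairwise conflict, so at least 3 time slots are needed.
3 time slots suffice: Physics=3, Statistics=2, Music=1, Geology=1, Calculus=2. Each listed conflict is separated.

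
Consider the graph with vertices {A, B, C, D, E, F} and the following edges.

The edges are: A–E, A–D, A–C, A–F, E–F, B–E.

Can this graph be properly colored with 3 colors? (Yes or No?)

The chromatic number is 3. A, E, F are mutually adjacent, so at least 3 colors are needed.
3 colors suffice: color red → {A, B}; color blue → {C, D, E}; color green → {F}.
That is already a proper 3-coloring.

Yes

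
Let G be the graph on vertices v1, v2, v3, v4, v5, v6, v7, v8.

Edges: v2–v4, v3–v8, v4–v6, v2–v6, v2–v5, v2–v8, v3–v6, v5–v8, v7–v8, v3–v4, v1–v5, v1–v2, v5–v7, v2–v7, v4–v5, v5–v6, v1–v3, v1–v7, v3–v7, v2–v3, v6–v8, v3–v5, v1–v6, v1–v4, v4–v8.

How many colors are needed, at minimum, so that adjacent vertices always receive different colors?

6

v1, v2, v3, v4, v5, v6 are mutually adjacent (a clique of size 6), so at least 6 colors are needed.
One proper 6-coloring: v1=4, v2=3, v3=1, v4=5, v5=2, v6=6, v7=5, v8=4. No two adjacent vertices share a color.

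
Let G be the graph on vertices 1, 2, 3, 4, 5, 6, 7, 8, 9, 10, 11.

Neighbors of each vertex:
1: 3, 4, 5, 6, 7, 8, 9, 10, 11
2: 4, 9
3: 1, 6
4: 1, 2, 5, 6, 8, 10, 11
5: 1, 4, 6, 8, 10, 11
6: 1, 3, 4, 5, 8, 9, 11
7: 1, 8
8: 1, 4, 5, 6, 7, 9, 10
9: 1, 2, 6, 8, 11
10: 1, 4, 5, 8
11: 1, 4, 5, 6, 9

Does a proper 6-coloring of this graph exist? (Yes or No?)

The chromatic number is 5. 1, 4, 5, 8, 10 form a clique, so at least 5 colors are needed.
5 colors suffice: color a → {1, 2}; color b → {6, 7, 10}; color c → {3, 8, 11}; color d → {4, 9}; color e → {5}.
Since 6 ≥ 5, a proper 6-coloring certainly exists.

Yes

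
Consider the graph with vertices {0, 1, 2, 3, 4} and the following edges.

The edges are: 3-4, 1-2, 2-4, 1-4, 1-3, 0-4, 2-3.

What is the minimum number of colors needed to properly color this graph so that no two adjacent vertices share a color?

4

1, 2, 3, 4 are mutually adjacent (a clique of size 4), so at least 4 colors are needed.
4 colors suffice: color a → {4}; color b → {0, 3}; color c → {1}; color d → {2}. No two adjacent vertices share a color.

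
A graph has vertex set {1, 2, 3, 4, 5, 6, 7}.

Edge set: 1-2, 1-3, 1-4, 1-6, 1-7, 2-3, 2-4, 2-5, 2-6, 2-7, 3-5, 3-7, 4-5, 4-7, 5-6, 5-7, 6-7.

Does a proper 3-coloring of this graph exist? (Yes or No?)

1, 2, 6, 7 form a clique, so at least 4 colors are needed.
So 3 colors are not enough.

No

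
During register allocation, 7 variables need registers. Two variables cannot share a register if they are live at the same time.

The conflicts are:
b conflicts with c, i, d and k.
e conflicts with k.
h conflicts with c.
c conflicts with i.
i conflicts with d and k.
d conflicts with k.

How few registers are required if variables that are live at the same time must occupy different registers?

b, i, d, k all conflict with each other, so at least 4 registers are needed.
4 registers suffice: register 1 → {b, e, h}; register 2 → {i}; register 3 → {c, k}; register 4 → {d}. Every pair that conflicts lands in different registers.

4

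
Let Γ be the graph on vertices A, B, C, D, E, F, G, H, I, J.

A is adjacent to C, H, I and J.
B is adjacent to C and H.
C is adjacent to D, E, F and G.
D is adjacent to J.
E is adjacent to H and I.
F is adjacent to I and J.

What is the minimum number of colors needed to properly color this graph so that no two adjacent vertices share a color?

A and H are adjacent, so at least 2 colors are needed.
One proper 2-coloring: A=blue, B=blue, C=red, D=blue, E=blue, F=blue, G=blue, H=red, I=red, J=red. No two adjacent vertices share a color.

2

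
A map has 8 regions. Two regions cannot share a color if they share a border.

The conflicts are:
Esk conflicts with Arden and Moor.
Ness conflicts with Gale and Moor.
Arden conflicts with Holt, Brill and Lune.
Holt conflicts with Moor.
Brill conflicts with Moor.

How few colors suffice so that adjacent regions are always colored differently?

Arden and Brill conflict, so at least 2 colors are needed.
One proper 2-coloring: Esk=2, Ness=2, Arden=1, Holt=2, Brill=2, Gale=1, Lune=2, Moor=1. Each listed conflict is separated.

2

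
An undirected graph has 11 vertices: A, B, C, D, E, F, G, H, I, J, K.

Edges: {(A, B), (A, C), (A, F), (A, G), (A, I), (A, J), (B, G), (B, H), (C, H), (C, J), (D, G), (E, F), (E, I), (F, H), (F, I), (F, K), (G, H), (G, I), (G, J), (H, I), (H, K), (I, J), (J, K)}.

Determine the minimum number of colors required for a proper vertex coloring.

A, G, I, J form a clique, so at least 4 colors are needed.
4 colors suffice: color 1 → {B, C, D, I, K}; color 2 → {A, E, H}; color 3 → {F, G}; color 4 → {J}. No two adjacent vertices share a color.

4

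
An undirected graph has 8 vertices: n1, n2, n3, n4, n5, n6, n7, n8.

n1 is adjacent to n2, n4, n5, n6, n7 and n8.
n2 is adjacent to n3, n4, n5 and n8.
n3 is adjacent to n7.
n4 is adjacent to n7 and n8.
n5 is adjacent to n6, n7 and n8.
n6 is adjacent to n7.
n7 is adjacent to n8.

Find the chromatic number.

4

n1, n2, n5, n8 form a clique, so at least 4 colors are needed.
One proper 4-coloring: n1=2, n2=1, n3=2, n4=4, n5=4, n6=3, n7=1, n8=3. Each edge has distinct colors on its endpoints.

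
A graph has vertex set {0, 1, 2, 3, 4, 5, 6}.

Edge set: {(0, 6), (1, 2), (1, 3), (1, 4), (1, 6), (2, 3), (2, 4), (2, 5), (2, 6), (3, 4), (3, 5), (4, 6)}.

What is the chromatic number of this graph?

4

1, 2, 3, 4 are pairwise adjacent (a clique of size 4), so at least 4 colors are needed.
4 colors suffice: 0=a, 1=d, 2=a, 3=b, 4=c, 5=c, 6=b. No two adjacent vertices share a color.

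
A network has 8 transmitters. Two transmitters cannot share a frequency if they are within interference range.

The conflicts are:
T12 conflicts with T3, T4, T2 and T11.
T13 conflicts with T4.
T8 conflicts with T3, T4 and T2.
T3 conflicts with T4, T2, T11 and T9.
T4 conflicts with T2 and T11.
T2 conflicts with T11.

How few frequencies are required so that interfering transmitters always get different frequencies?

T12, T3, T4, T2, T11 all conflict with each other, so at least 5 frequencies are needed.
5 frequencies suffice: frequency 1 → {T4, T9}; frequency 2 → {T13, T3}; frequency 3 → {T2}; frequency 4 → {T12, T8}; frequency 5 → {T11}. No two conflicting transmitters share a frequency.

5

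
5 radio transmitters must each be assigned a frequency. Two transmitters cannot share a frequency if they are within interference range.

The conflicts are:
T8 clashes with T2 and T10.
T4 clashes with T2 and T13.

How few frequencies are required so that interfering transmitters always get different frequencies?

2

T4 and T13 conflict, so at least 2 frequencies are needed.
Using 2 frequencies: T8=1, T4=1, T2=2, T13=2, T10=2. No two conflicting transmitters share a frequency.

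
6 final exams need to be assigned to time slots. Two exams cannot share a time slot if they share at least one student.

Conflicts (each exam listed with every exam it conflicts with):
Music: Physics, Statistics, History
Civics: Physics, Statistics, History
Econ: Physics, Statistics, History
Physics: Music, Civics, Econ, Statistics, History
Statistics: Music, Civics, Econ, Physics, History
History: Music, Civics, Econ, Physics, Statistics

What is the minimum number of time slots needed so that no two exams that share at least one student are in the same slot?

Civics, Physics, Statistics, History are mutually in conflict, so at least 4 time slots are needed.
4 time slots suffice: time slot 1 → {Statistics}; time slot 2 → {History}; time slot 3 → {Physics}; time slot 4 → {Music, Civics, Econ}. Each listed conflict is separated.

4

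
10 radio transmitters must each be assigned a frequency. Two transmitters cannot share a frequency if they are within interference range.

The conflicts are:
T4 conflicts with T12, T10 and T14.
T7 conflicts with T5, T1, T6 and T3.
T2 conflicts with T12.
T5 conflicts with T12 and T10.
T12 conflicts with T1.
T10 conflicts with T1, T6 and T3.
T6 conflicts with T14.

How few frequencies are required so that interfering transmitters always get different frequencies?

T6 and T14 conflict, so at least 2 frequencies are needed.
2 frequencies suffice: frequency 1 → {T7, T12, T10, T14}; frequency 2 → {T4, T2, T5, T1, T6, T3}. Every pair that conflicts lands in different frequencies.

2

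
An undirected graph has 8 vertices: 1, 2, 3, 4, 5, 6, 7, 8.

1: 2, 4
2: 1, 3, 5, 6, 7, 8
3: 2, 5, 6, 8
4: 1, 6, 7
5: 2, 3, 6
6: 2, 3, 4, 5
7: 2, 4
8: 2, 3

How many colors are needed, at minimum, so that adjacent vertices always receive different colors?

4

2, 3, 5, 6 are mutually adjacent (a clique of size 4), so at least 4 colors are needed.
4 colors suffice: 1=blue, 2=red, 3=green, 4=red, 5=yellow, 6=blue, 7=blue, 8=blue. Every edge joins two different colors.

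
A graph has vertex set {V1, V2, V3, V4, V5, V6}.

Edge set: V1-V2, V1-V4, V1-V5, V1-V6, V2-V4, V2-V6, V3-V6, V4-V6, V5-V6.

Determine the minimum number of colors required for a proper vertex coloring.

V1, V2, V4, V6 form a clique, so at least 4 colors are needed.
One proper 4-coloring: V1=2, V2=4, V3=2, V4=3, V5=3, V6=1. Each edge has distinct colors on its endpoints.

4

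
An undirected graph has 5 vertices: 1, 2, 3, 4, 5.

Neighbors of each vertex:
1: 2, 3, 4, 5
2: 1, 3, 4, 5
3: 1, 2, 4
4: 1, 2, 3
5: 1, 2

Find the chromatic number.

4

1, 2, 3, 4 are mutually adjacent (a clique of size 4), so at least 4 colors are needed.
A valid assignment using 4 colors: 1=blue, 2=red, 3=green, 4=yellow, 5=green. Each edge has distinct colors on its endpoints.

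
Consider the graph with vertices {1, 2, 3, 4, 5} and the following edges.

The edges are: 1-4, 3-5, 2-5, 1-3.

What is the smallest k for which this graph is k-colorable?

2

1 and 4 are adjacent, so at least 2 colors are needed.
2 colors suffice: color a → {1, 5}; color b → {2, 3, 4}. No two adjacent vertices share a color.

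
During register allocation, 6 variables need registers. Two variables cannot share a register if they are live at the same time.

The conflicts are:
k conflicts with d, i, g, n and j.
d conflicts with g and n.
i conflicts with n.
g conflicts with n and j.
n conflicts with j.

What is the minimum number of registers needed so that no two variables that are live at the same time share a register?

k, g, n, j all conflict with each other, so at least 4 registers are needed.
4 registers suffice: register 1 → {n}; register 2 → {k}; register 3 → {i, g}; register 4 → {d, j}. No two conflicting variables share a register.

4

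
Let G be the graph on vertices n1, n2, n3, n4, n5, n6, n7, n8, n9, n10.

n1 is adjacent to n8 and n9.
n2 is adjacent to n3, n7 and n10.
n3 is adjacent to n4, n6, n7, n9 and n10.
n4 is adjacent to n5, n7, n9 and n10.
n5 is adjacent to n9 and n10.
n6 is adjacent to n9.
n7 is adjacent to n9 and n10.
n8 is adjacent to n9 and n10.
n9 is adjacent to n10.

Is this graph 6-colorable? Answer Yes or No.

The chromatic number is 5. n3, n4, n7, n9, n10 are pairwise adjacent (a clique of size 5), so at least 5 colors are needed.
5 colors suffice: color R → {n2, n9}; color B → {n1, n6, n10}; color G → {n3, n5, n8}; color Y → {n7}; color P → {n4}.
Since 6 ≥ 5, a proper 6-coloring certainly exists.

Yes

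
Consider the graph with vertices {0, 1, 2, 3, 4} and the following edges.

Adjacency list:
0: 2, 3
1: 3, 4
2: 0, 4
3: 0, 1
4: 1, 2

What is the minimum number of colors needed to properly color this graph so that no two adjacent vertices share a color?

3

The cycle 2-0-3-1-4-2 has odd length 5, so it cannot be 2-colored; at least 3 colors are needed.
A valid assignment using 3 colors: 0=b, 1=b, 2=c, 3=a, 4=a. Every edge joins two different colors.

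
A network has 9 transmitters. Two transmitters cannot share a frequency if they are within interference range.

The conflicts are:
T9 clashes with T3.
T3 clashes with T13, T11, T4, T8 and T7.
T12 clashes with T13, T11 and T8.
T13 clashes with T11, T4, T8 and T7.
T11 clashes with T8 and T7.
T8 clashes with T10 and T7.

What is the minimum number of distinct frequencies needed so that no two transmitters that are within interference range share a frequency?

5

T3, T13, T11, T8, T7 all conflict with each other, so at least 5 frequencies are needed.
5 frequencies suffice: frequency 1 → {T9, T13, T10}; frequency 2 → {T3, T12}; frequency 3 → {T4, T8}; frequency 4 → {T11}; frequency 5 → {T7}. No two conflicting transmitters share a frequency.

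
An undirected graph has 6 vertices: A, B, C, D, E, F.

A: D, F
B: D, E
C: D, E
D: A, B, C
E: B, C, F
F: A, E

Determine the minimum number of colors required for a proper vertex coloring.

The cycle E-B-D-A-F-E has odd length 5, so it cannot be 2-colored; at least 3 colors are needed.
3 colors suffice: color 1 → {D, E}; color 2 → {A, B, C}; color 3 → {F}. Each edge has distinct colors on its endpoints.

3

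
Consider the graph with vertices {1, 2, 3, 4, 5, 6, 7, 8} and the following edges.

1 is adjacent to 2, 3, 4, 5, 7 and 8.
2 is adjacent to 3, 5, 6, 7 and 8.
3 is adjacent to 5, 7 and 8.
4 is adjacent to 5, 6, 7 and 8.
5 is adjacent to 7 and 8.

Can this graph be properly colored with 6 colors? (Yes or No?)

The chromatic number is 5. 1, 2, 3, 5, 7 form a clique, so at least 5 colors are needed.
One proper 5-coloring: 1=a, 2=c, 3=e, 4=c, 5=b, 6=a, 7=d, 8=d.
Since 6 ≥ 5, a proper 6-coloring certainly exists.

Yes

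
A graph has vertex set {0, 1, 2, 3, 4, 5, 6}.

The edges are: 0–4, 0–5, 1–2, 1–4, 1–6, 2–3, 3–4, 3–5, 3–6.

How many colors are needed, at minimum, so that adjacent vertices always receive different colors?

1 and 6 are adjacent, so at least 2 colors are needed.
2 colors suffice: color a → {0, 1, 3}; color b → {2, 4, 5, 6}. No two adjacent vertices share a color.

2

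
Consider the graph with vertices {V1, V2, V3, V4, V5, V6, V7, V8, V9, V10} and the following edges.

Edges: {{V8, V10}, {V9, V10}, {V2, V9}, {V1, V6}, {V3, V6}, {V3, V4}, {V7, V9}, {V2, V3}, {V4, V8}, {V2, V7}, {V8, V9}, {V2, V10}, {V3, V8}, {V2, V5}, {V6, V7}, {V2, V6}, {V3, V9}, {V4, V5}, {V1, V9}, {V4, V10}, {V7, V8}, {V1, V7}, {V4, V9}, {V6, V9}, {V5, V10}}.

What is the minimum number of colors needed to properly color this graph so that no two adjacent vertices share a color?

4

V4, V8, V9, V10 are pairwise adjacent (a clique of size 4), so at least 4 colors are needed.
4 colors suffice: V1=2, V2=2, V3=3, V4=2, V5=1, V6=4, V7=3, V8=4, V9=1, V10=3. Each edge has distinct colors on its endpoints.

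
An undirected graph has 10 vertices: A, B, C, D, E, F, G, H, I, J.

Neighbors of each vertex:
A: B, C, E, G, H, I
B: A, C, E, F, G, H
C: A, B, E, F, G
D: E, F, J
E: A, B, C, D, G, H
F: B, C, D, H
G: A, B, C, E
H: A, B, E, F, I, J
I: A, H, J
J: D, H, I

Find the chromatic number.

5

A, B, C, E, G are mutually adjacent (a clique of size 5), so at least 5 colors are needed.
5 colors suffice: color red → {B, D, I}; color blue → {A, F, J}; color green → {C, H}; color yellow → {E}; color purple → {G}. No two adjacent vertices share a color.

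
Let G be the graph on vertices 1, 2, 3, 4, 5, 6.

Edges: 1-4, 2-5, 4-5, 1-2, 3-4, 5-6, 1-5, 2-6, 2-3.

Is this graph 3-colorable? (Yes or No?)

Yes

The chromatic number is 3. 2, 5, 6 form a triangle, so at least 3 colors are needed.
3 colors suffice: 1=c, 2=b, 3=a, 4=b, 5=a, 6=c.
That is already a proper 3-coloring.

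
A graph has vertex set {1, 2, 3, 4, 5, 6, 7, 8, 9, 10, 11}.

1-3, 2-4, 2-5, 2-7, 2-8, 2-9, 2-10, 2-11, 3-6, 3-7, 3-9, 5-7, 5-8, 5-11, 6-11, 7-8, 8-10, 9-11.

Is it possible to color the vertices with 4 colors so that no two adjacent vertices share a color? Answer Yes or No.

Yes

The chromatic number is 4. 2, 5, 7, 8 are pairwise adjacent (a clique of size 4), so at least 4 colors are needed.
One proper 4-coloring: 1=blue, 2=red, 3=red, 4=blue, 5=blue, 6=blue, 7=yellow, 8=green, 9=blue, 10=blue, 11=green.
That is already a proper 4-coloring.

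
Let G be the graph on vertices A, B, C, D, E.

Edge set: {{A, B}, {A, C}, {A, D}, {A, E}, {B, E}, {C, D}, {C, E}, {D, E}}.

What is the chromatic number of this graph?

4

A, C, D, E form a clique, so at least 4 colors are needed.
One proper 4-coloring: A=2, B=3, C=3, D=4, E=1. No two adjacent vertices share a color.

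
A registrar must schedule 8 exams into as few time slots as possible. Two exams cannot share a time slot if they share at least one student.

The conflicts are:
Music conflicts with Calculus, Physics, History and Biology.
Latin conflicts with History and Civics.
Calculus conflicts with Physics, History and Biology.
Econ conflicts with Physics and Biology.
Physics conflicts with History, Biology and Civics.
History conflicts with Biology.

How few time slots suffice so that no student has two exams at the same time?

Music, Calculus, Physics, History, Biology are mutually in conflict, so at least 5 time slots are needed.
5 time slots suffice: Music=4, Latin=1, Calculus=5, Econ=3, Physics=1, History=3, Biology=2, Civics=2. No two conflicting exams share a time slot.

5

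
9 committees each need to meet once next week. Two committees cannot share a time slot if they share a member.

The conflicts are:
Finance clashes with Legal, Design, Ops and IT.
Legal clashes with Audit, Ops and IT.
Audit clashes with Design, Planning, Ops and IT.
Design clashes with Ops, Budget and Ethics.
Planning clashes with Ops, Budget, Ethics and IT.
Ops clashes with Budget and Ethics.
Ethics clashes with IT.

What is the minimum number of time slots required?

3

Legal, Audit, IT pairwise conflict, so at least 3 time slots are needed.
3 time slots suffice: time slot 1 → {Ops, IT}; time slot 2 → {Finance, Audit, Budget, Ethics}; time slot 3 → {Legal, Design, Planning}. Each listed conflict is separated.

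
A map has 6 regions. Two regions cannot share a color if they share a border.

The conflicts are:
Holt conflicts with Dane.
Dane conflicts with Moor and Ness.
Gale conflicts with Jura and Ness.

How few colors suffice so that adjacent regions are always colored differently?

Holt and Dane conflict, so at least 2 colors are needed.
2 colors suffice: color 1 → {Dane, Gale}; color 2 → {Holt, Moor, Jura, Ness}. No two conflicting regions share a color.

2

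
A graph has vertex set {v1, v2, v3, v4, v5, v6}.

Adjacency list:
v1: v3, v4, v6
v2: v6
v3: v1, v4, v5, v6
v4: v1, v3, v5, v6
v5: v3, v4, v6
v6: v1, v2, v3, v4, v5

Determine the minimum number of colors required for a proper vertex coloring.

4

v1, v3, v4, v6 form a clique, so at least 4 colors are needed.
One proper 4-coloring: v1=4, v2=2, v3=3, v4=2, v5=4, v6=1. No two adjacent vertices share a color.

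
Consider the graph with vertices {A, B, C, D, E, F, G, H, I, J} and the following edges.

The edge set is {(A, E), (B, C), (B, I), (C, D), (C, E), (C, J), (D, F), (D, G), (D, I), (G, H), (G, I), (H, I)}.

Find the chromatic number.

D, G, I are mutually adjacent, so at least 3 colors are needed.
3 colors suffice: color 1 → {A, C, F, I}; color 2 → {B, D, E, H, J}; color 3 → {G}. Each edge has distinct colors on its endpoints.

3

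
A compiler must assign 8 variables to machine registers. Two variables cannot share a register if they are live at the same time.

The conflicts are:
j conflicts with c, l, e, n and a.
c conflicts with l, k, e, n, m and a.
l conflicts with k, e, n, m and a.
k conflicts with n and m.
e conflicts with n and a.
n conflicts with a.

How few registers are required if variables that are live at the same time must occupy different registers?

6

j, c, l, e, n, a are mutually in conflict, so at least 6 registers are needed.
Using 6 registers: j=6, c=1, l=2, k=4, e=4, n=3, m=3, a=5. Each listed conflict is separated.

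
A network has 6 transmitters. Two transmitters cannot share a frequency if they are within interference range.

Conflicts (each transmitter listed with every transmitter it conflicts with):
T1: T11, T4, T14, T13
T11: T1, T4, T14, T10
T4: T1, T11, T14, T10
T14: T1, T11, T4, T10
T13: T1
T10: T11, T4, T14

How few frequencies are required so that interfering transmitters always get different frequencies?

T1, T11, T4, T14 are mutually in conflict, so at least 4 frequencies are needed.
4 frequencies suffice: frequency 1 → {T14, T13}; frequency 2 → {T11}; frequency 3 → {T1, T10}; frequency 4 → {T4}. No two conflicting transmitters share a frequency.

4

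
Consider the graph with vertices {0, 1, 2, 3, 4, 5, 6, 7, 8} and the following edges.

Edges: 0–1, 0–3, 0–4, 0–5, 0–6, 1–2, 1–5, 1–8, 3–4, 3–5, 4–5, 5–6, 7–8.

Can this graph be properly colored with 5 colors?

The chromatic number is 4. 0, 3, 4, 5 form a clique, so at least 4 colors are needed.
4 colors suffice: color a → {0, 2, 8}; color b → {5, 7}; color c → {1, 3, 6}; color d → {4}.
Since 5 ≥ 4, a proper 5-coloring certainly exists.

Yes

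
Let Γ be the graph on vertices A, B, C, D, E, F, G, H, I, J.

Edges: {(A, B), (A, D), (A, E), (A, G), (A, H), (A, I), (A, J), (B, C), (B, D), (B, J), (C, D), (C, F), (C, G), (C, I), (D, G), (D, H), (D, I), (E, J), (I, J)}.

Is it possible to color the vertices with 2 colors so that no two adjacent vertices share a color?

B, C, D are pairwise adjacent, so at least 3 colors are needed.
So 2 colors are not enough.

No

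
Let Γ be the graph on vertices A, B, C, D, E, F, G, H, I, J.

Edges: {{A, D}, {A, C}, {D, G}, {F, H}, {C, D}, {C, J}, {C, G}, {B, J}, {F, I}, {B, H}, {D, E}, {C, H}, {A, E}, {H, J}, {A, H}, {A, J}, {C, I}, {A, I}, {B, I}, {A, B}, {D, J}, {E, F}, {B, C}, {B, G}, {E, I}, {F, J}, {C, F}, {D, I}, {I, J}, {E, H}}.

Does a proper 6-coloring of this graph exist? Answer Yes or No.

Yes

The chromatic number is 5. A, B, C, H, J are pairwise adjacent (a clique of size 5), so at least 5 colors are needed.
5 colors suffice: color 1 → {C, E}; color 2 → {G, H, I}; color 3 → {J}; color 4 → {A, F}; color 5 → {B, D}.
Since 6 ≥ 5, a proper 6-coloring certainly exists.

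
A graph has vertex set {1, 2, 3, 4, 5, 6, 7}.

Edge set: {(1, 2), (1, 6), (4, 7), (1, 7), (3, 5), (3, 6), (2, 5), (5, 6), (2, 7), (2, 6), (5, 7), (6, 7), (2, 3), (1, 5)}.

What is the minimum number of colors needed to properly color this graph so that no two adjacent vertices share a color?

1, 2, 5, 6, 7 are mutually adjacent (a clique of size 5), so at least 5 colors are needed.
5 colors suffice: color a → {2, 4}; color b → {5}; color c → {3, 7}; color d → {6}; color e → {1}. Each edge has distinct colors on its endpoints.

5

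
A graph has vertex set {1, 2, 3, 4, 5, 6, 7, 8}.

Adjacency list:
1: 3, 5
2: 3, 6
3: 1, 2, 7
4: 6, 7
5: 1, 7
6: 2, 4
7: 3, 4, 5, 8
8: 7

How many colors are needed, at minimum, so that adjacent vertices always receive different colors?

3

The cycle 4-7-3-2-6-4 has odd length 5, so it cannot be 2-colored; at least 3 colors are needed.
One proper 3-coloring: 1=red, 2=green, 3=blue, 4=blue, 5=blue, 6=red, 7=red, 8=blue. No two adjacent vertices share a color.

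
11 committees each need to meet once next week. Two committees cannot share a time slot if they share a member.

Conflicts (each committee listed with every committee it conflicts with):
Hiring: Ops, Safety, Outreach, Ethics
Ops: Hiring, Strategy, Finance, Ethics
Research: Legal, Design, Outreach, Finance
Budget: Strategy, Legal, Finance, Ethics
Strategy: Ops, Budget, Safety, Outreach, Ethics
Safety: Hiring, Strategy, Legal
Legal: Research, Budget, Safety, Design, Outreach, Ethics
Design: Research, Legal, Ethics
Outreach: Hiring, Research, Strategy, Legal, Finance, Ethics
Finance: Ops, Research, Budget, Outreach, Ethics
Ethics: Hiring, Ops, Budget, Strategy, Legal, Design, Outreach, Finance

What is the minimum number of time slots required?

Research, Outreach, Finance are mutually in conflict, so at least 3 time slots are needed.
A valid assignment using 3 time slots: Hiring=3, Ops=2, Research=1, Budget=2, Strategy=3, Safety=1, Legal=3, Design=2, Outreach=2, Finance=3, Ethics=1. No two conflicting committees share a time slot.

3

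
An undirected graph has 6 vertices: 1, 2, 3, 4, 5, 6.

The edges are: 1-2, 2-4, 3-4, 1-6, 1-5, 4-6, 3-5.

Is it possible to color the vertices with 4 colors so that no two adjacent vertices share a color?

Yes

The chromatic number is 3. The cycle 1-2-4-3-5-1 has odd length 5, so it cannot be 2-colored; at least 3 colors are needed.
A valid assignment using 3 colors: 1=red, 2=blue, 3=green, 4=red, 5=blue, 6=blue.
Since 4 ≥ 3, a proper 4-coloring certainly exists.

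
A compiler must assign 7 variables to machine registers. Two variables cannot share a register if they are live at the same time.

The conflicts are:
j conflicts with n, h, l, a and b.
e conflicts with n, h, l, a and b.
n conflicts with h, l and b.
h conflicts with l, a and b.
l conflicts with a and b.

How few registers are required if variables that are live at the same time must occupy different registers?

5

e, n, h, l, b all conflict with each other, so at least 5 registers are needed.
5 registers suffice: register 1 → {h}; register 2 → {l}; register 3 → {j, e}; register 4 → {a, b}; register 5 → {n}. No two conflicting variables share a register.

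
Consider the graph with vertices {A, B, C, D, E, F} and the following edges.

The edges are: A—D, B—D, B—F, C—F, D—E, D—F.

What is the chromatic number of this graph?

3

B, D, F are mutually adjacent, so at least 3 colors are needed.
One proper 3-coloring: A=2, B=3, C=1, D=1, E=2, F=2. Each edge has distinct colors on its endpoints.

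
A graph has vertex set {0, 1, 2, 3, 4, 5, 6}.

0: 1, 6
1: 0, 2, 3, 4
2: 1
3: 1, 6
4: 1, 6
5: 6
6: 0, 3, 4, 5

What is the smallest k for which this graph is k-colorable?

5 and 6 are adjacent, so at least 2 colors are needed.
2 colors suffice: color a → {1, 6}; color b → {0, 2, 3, 4, 5}. No two adjacent vertices share a color.

2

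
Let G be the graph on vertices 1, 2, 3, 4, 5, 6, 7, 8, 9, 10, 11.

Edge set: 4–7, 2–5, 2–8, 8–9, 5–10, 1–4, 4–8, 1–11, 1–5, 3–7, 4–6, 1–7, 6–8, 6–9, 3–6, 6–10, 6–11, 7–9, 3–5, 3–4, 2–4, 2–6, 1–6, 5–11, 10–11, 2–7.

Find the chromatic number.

2, 4, 6, 8 are mutually adjacent (a clique of size 4), so at least 4 colors are needed.
4 colors suffice: 1=green, 2=green, 3=green, 4=blue, 5=red, 6=red, 7=red, 8=yellow, 9=blue, 10=green, 11=blue. No two adjacent vertices share a color.

4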